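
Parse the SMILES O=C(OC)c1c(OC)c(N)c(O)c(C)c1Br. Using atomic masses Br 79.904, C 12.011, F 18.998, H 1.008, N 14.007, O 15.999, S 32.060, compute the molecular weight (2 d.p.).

First, the molecular formula is C10H12BrNO4 (counting implicit H from valence).
  Br: 1 × 79.904 = 79.904
  C: 10 × 12.011 = 120.110
  H: 12 × 1.008 = 12.096
  N: 1 × 14.007 = 14.007
  O: 4 × 15.999 = 63.996
Sum: 1×79.904 + 10×12.011 + 12×1.008 + 1×14.007 + 4×15.999 = 290.113 → 290.11 g/mol.

290.11 g/mol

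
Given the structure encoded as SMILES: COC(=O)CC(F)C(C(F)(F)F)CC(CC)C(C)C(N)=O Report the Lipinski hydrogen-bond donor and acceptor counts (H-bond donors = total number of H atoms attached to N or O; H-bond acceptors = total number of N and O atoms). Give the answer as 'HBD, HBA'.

Donors: find every N or O and count the H atoms it carries.
  atom 2 (O): bond orders sum to 2 → 0 H
  atom 4 (O): bond orders sum to 2 → 0 H
  atom 20 (N): bond orders sum to 1 → 2 H
  atom 21 (O): bond orders sum to 2 → 0 H
Lipinski HBD = 2.
Acceptors: N atoms = 1, O atoms = 3 → HBA = 4.

2, 4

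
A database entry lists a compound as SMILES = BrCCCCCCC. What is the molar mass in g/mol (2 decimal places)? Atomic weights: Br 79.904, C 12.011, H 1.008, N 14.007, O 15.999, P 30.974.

First, the molecular formula is C7H15Br (counting implicit H from valence).
  Br: 1 × 79.904 = 79.904
  C: 7 × 12.011 = 84.077
  H: 15 × 1.008 = 15.120
Sum: 1×79.904 + 7×12.011 + 15×1.008 = 179.101 → 179.10 g/mol.

179.10 g/mol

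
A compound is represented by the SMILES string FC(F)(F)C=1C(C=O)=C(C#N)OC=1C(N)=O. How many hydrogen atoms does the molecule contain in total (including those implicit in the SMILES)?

Walk through each heavy atom and fill implicit hydrogens from standard valence (C 4, N 3, O 2, S 2, halogen 1):
  atom 1: F (halogen, monovalent) → 0 H
  atom 2: C, bond orders sum to 4 (valence 4) → 0 H
  atom 3: F (halogen, monovalent) → 0 H
  atom 4: F (halogen, monovalent) → 0 H
  atom 5: C, bond orders sum to 4 (valence 4) → 0 H
  atom 6: C, bond orders sum to 4 (valence 4) → 0 H
  atom 7: C, bond orders sum to 3 (valence 4) → 1 H
  atom 8: O, bond orders sum to 2 (valence 2) → 0 H
  atom 9: C, bond orders sum to 4 (valence 4) → 0 H
  atom 10: C, bond orders sum to 4 (valence 4) → 0 H
  atom 11: N, bond orders sum to 3 (valence 3) → 0 H
  atom 12: O, bond orders sum to 2 (valence 2) → 0 H
  atom 13: C, bond orders sum to 4 (valence 4) → 0 H
  atom 14: C, bond orders sum to 4 (valence 4) → 0 H
  atom 15: N, bond orders sum to 1 (valence 3) → 2 H
  atom 16: O, bond orders sum to 2 (valence 2) → 0 H
Total hydrogens: 3.

3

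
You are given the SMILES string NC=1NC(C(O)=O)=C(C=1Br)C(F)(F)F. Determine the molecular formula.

Walk through each heavy atom and fill implicit hydrogens from standard valence (C 4, N 3, O 2, S 2, halogen 1):
  atom 1: N, bond orders sum to 1 (valence 3) → 2 H
  atom 2: C, bond orders sum to 4 (valence 4) → 0 H
  atom 3: N, bond orders sum to 2 (valence 3) → 1 H
  atom 4: C, bond orders sum to 4 (valence 4) → 0 H
  atom 5: C, bond orders sum to 4 (valence 4) → 0 H
  atom 6: O, bond orders sum to 1 (valence 2) → 1 H
  atom 7: O, bond orders sum to 2 (valence 2) → 0 H
  atom 8: C, bond orders sum to 4 (valence 4) → 0 H
  atom 9: C, bond orders sum to 4 (valence 4) → 0 H
  atom 10: Br (halogen, monovalent) → 0 H
  atom 11: C, bond orders sum to 4 (valence 4) → 0 H
  atom 12: F (halogen, monovalent) → 0 H
  atom 13: F (halogen, monovalent) → 0 H
  atom 14: F (halogen, monovalent) → 0 H
Totals → C:6, H:4, Br:1, F:3, N:2, O:2.
In Hill order: C6H4BrF3N2O2.

C6H4BrF3N2O2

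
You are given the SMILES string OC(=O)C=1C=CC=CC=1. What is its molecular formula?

C7H6O2

Walk through each heavy atom and fill implicit hydrogens from standard valence (C 4, N 3, O 2, S 2, halogen 1):
  atom 1: O, bond orders sum to 1 (valence 2) → 1 H
  atom 2: C, bond orders sum to 4 (valence 4) → 0 H
  atom 3: O, bond orders sum to 2 (valence 2) → 0 H
  atom 4: C, bond orders sum to 4 (valence 4) → 0 H
  atom 5: C, bond orders sum to 3 (valence 4) → 1 H
  atom 6: C, bond orders sum to 3 (valence 4) → 1 H
  atom 7: C, bond orders sum to 3 (valence 4) → 1 H
  atom 8: C, bond orders sum to 3 (valence 4) → 1 H
  atom 9: C, bond orders sum to 3 (valence 4) → 1 H
Totals → C:7, H:6, O:2.
In Hill order: C7H6O2.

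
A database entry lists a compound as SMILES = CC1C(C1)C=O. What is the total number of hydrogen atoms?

8

Walk through each heavy atom and fill implicit hydrogens from standard valence (C 4, N 3, O 2, S 2, halogen 1):
  atom 1: C, bond orders sum to 1 (valence 4) → 3 H
  atom 2: C, bond orders sum to 3 (valence 4) → 1 H
  atom 3: C, bond orders sum to 3 (valence 4) → 1 H
  atom 4: C, bond orders sum to 2 (valence 4) → 2 H
  atom 5: C, bond orders sum to 3 (valence 4) → 1 H
  atom 6: O, bond orders sum to 2 (valence 2) → 0 H
Total hydrogens: 8.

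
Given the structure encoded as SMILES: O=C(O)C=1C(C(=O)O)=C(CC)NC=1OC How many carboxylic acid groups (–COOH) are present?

2

The carboxylic acid motif appears at heavy-atom positions 2, 6 in the SMILES.
Other groups present: 1 ether.
Carboxylic acid count: 2.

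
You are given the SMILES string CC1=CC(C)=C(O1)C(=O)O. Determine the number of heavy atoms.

10

Every atom symbol written in the SMILES (organic subset) is one heavy atom; implicit H are not written.
Heavy atoms by element → C:7, O:3.
Total: 10.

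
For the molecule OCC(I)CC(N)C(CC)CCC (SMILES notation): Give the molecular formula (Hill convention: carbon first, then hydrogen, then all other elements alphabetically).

Walk through each heavy atom and fill implicit hydrogens from standard valence (C 4, N 3, O 2, S 2, halogen 1):
  atom 1: O, bond orders sum to 1 (valence 2) → 1 H
  atom 2: C, bond orders sum to 2 (valence 4) → 2 H
  atom 3: C, bond orders sum to 3 (valence 4) → 1 H
  atom 4: I (halogen, monovalent) → 0 H
  atom 5: C, bond orders sum to 2 (valence 4) → 2 H
  atom 6: C, bond orders sum to 3 (valence 4) → 1 H
  atom 7: N, bond orders sum to 1 (valence 3) → 2 H
  atom 8: C, bond orders sum to 3 (valence 4) → 1 H
  atom 9: C, bond orders sum to 2 (valence 4) → 2 H
  atom 10: C, bond orders sum to 1 (valence 4) → 3 H
  atom 11: C, bond orders sum to 2 (valence 4) → 2 H
  atom 12: C, bond orders sum to 2 (valence 4) → 2 H
  atom 13: C, bond orders sum to 1 (valence 4) → 3 H
Totals → C:10, H:22, I:1, N:1, O:1.

C10H22INO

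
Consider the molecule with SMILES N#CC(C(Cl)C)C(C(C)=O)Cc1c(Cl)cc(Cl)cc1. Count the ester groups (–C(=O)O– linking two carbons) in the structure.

Scan the SMILES for the ester motif — none present.
Groups that are present: 1 ketone, 1 nitrile.

0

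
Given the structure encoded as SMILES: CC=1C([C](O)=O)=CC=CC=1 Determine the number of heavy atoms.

10

Every atom symbol written in the SMILES (organic subset) is one heavy atom; implicit H are not written.
Heavy atoms by element → C:8, O:2.
Total: 10.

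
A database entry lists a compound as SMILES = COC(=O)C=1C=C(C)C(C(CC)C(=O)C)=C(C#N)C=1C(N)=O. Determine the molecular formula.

Walk through each heavy atom and fill implicit hydrogens from standard valence (C 4, N 3, O 2, S 2, halogen 1):
  atom 1: C, bond orders sum to 1 (valence 4) → 3 H
  atom 2: O, bond orders sum to 2 (valence 2) → 0 H
  atom 3: C, bond orders sum to 4 (valence 4) → 0 H
  atom 4: O, bond orders sum to 2 (valence 2) → 0 H
  atom 5: C, bond orders sum to 4 (valence 4) → 0 H
  atom 6: C, bond orders sum to 3 (valence 4) → 1 H
  atom 7: C, bond orders sum to 4 (valence 4) → 0 H
  atom 8: C, bond orders sum to 1 (valence 4) → 3 H
  atom 9: C, bond orders sum to 4 (valence 4) → 0 H
  atom 10: C, bond orders sum to 3 (valence 4) → 1 H
  atom 11: C, bond orders sum to 2 (valence 4) → 2 H
  atom 12: C, bond orders sum to 1 (valence 4) → 3 H
  atom 13: C, bond orders sum to 4 (valence 4) → 0 H
  atom 14: O, bond orders sum to 2 (valence 2) → 0 H
  atom 15: C, bond orders sum to 1 (valence 4) → 3 H
  atom 16: C, bond orders sum to 4 (valence 4) → 0 H
  atom 17: C, bond orders sum to 4 (valence 4) → 0 H
  atom 18: N, bond orders sum to 3 (valence 3) → 0 H
  atom 19: C, bond orders sum to 4 (valence 4) → 0 H
  atom 20: C, bond orders sum to 4 (valence 4) → 0 H
  atom 21: N, bond orders sum to 1 (valence 3) → 2 H
  atom 22: O, bond orders sum to 2 (valence 2) → 0 H
Totals → C:16, H:18, N:2, O:4.

C16H18N2O4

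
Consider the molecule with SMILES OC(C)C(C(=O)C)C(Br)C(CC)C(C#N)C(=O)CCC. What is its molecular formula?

Walk through each heavy atom and fill implicit hydrogens from standard valence (C 4, N 3, O 2, S 2, halogen 1):
  atom 1: O, bond orders sum to 1 (valence 2) → 1 H
  atom 2: C, bond orders sum to 3 (valence 4) → 1 H
  atom 3: C, bond orders sum to 1 (valence 4) → 3 H
  atom 4: C, bond orders sum to 3 (valence 4) → 1 H
  atom 5: C, bond orders sum to 4 (valence 4) → 0 H
  atom 6: O, bond orders sum to 2 (valence 2) → 0 H
  atom 7: C, bond orders sum to 1 (valence 4) → 3 H
  atom 8: C, bond orders sum to 3 (valence 4) → 1 H
  atom 9: Br (halogen, monovalent) → 0 H
  atom 10: C, bond orders sum to 3 (valence 4) → 1 H
  atom 11: C, bond orders sum to 2 (valence 4) → 2 H
  atom 12: C, bond orders sum to 1 (valence 4) → 3 H
  atom 13: C, bond orders sum to 3 (valence 4) → 1 H
  atom 14: C, bond orders sum to 4 (valence 4) → 0 H
  atom 15: N, bond orders sum to 3 (valence 3) → 0 H
  atom 16: C, bond orders sum to 4 (valence 4) → 0 H
  atom 17: O, bond orders sum to 2 (valence 2) → 0 H
  atom 18: C, bond orders sum to 2 (valence 4) → 2 H
  atom 19: C, bond orders sum to 2 (valence 4) → 2 H
  atom 20: C, bond orders sum to 1 (valence 4) → 3 H
Totals → C:15, H:24, Br:1, N:1, O:3.
In Hill order: C15H24BrNO3.

C15H24BrNO3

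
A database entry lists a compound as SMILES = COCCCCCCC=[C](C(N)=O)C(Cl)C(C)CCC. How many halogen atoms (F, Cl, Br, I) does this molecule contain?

Halogen atoms appear at heavy-atom position 15 (1×Cl).
Other groups present: 1 alkene, 1 amide, 1 ether.
Halogen count: 1.

1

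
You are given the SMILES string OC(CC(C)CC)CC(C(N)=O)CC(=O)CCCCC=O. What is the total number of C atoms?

Count every carbon token in the SMILES (each C, including those in ring-closure positions and inside branches).
Carbon count: 16.

16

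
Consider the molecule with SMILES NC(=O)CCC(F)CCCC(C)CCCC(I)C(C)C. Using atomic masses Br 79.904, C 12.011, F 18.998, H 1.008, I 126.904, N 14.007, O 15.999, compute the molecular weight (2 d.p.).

399.33 g/mol

First, the molecular formula is C16H31FINO (counting implicit H from valence).
  C: 16 × 12.011 = 192.176
  F: 1 × 18.998 = 18.998
  H: 31 × 1.008 = 31.248
  I: 1 × 126.904 = 126.904
  N: 1 × 14.007 = 14.007
  O: 1 × 15.999 = 15.999
Sum: 16×12.011 + 1×18.998 + 31×1.008 + 1×126.904 + 1×14.007 + 1×15.999 = 399.332 → 399.33 g/mol.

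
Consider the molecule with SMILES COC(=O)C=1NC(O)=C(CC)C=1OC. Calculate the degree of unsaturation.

4

Degree of unsaturation = (number of rings) + (number of π bonds).
Ring closures in the SMILES: 1.
π bonds: 3 double bonds (each 1 DoU) → 3 DoU from unsaturation.
Total DoU = 1 + 3 = 4.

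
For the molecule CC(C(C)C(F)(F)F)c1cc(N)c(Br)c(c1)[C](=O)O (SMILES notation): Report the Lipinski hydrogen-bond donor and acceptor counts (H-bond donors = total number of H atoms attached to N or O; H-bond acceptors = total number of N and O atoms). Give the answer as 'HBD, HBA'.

Donors: find every N or O and count the H atoms it carries.
  atom 12 (N): bond orders sum to 1 → 2 H
  atom 18 (O): bond orders sum to 2 → 0 H
  atom 19 (O): bond orders sum to 1 → 1 H
Lipinski HBD = 3.
Acceptors: N atoms = 1, O atoms = 2 → HBA = 3.

3, 3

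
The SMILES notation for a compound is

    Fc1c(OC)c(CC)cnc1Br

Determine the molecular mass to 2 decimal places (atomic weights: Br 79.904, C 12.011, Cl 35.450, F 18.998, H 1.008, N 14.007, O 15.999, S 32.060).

234.07 g/mol

First, the molecular formula is C8H9BrFNO (counting implicit H from valence).
  Br: 1 × 79.904 = 79.904
  C: 8 × 12.011 = 96.088
  F: 1 × 18.998 = 18.998
  H: 9 × 1.008 = 9.072
  N: 1 × 14.007 = 14.007
  O: 1 × 15.999 = 15.999
Sum: 1×79.904 + 8×12.011 + 1×18.998 + 9×1.008 + 1×14.007 + 1×15.999 = 234.068 → 234.07 g/mol.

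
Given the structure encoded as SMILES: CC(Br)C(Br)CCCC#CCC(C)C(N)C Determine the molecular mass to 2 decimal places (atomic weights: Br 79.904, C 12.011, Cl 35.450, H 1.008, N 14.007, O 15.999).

First, the molecular formula is C13H23Br2N (counting implicit H from valence).
  Br: 2 × 79.904 = 159.808
  C: 13 × 12.011 = 156.143
  H: 23 × 1.008 = 23.184
  N: 1 × 14.007 = 14.007
Sum: 2×79.904 + 13×12.011 + 23×1.008 + 1×14.007 = 353.142 → 353.14 g/mol.

353.14 g/mol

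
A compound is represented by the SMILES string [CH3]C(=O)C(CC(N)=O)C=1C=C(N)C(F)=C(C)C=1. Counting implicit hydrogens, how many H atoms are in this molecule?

15

Walk through each heavy atom and fill implicit hydrogens from standard valence (C 4, N 3, O 2, S 2, halogen 1):
  atom 1: C with explicit H count 3
  atom 2: C, bond orders sum to 4 (valence 4) → 0 H
  atom 3: O, bond orders sum to 2 (valence 2) → 0 H
  atom 4: C, bond orders sum to 3 (valence 4) → 1 H
  atom 5: C, bond orders sum to 2 (valence 4) → 2 H
  atom 6: C, bond orders sum to 4 (valence 4) → 0 H
  atom 7: N, bond orders sum to 1 (valence 3) → 2 H
  atom 8: O, bond orders sum to 2 (valence 2) → 0 H
  atom 9: C, bond orders sum to 4 (valence 4) → 0 H
  atom 10: C, bond orders sum to 3 (valence 4) → 1 H
  atom 11: C, bond orders sum to 4 (valence 4) → 0 H
  atom 12: N, bond orders sum to 1 (valence 3) → 2 H
  atom 13: C, bond orders sum to 4 (valence 4) → 0 H
  atom 14: F (halogen, monovalent) → 0 H
  atom 15: C, bond orders sum to 4 (valence 4) → 0 H
  atom 16: C, bond orders sum to 1 (valence 4) → 3 H
  atom 17: C, bond orders sum to 3 (valence 4) → 1 H
Total hydrogens: 15.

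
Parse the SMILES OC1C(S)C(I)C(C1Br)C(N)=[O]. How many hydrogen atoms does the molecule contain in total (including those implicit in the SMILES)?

Walk through each heavy atom and fill implicit hydrogens from standard valence (C 4, N 3, O 2, S 2, halogen 1):
  atom 1: O, bond orders sum to 1 (valence 2) → 1 H
  atom 2: C, bond orders sum to 3 (valence 4) → 1 H
  atom 3: C, bond orders sum to 3 (valence 4) → 1 H
  atom 4: S, bond orders sum to 1 (valence 2) → 1 H
  atom 5: C, bond orders sum to 3 (valence 4) → 1 H
  atom 6: I (halogen, monovalent) → 0 H
  atom 7: C, bond orders sum to 3 (valence 4) → 1 H
  atom 8: C, bond orders sum to 3 (valence 4) → 1 H
  atom 9: Br (halogen, monovalent) → 0 H
  atom 10: C, bond orders sum to 4 (valence 4) → 0 H
  atom 11: N, bond orders sum to 1 (valence 3) → 2 H
  atom 12: O with explicit H count 0
Total hydrogens: 9.

9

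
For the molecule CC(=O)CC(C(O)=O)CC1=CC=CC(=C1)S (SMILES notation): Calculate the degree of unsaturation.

6

Molecular formula: C12H14O3S.
DoU = (2C + 2 + N − H − X) / 2, where X is the halogen count and O/S are ignored.
    = (2·12 + 2 + 0 − 14 − 0) / 2 = 12 / 2 = 6.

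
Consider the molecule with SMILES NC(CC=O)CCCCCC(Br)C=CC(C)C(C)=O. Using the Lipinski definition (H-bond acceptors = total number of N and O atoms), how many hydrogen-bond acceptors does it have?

3

N atoms: 1; O atoms: 2.
Lipinski HBA = 1 + 2 = 3.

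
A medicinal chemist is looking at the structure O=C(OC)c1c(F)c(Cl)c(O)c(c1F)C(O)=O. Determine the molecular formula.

C9H5ClF2O5

Walk through each heavy atom and fill implicit hydrogens from standard valence (C 4, N 3, O 2, S 2, halogen 1); for lowercase aromatic atoms, an aromatic c carries 1 H when it has two neighbours and 0 H with three, and aromatic n carries 0 H:
  atom 1: O, bond orders sum to 2 (valence 2) → 0 H
  atom 2: C, bond orders sum to 4 (valence 4) → 0 H
  atom 3: O, bond orders sum to 2 (valence 2) → 0 H
  atom 4: C, bond orders sum to 1 (valence 4) → 3 H
  atom 5: aromatic c, 3 neighbours → 0 H
  atom 6: aromatic c, 3 neighbours → 0 H
  atom 7: F (halogen, monovalent) → 0 H
  atom 8: aromatic c, 3 neighbours → 0 H
  atom 9: Cl (halogen, monovalent) → 0 H
  atom 10: aromatic c, 3 neighbours → 0 H
  atom 11: O, bond orders sum to 1 (valence 2) → 1 H
  atom 12: aromatic c, 3 neighbours → 0 H
  atom 13: aromatic c, 3 neighbours → 0 H
  atom 14: F (halogen, monovalent) → 0 H
  atom 15: C, bond orders sum to 4 (valence 4) → 0 H
  atom 16: O, bond orders sum to 1 (valence 2) → 1 H
  atom 17: O, bond orders sum to 2 (valence 2) → 0 H
Totals → C:9, H:5, Cl:1, F:2, O:5.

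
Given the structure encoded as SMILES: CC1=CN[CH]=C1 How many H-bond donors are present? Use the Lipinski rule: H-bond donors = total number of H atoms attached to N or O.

1

Donors: find every N or O and count the H atoms it carries.
  atom 4 (N): bond orders sum to 2 → 1 H
Lipinski HBD = 1.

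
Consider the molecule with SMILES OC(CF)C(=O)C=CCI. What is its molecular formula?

Walk through each heavy atom and fill implicit hydrogens from standard valence (C 4, N 3, O 2, S 2, halogen 1):
  atom 1: O, bond orders sum to 1 (valence 2) → 1 H
  atom 2: C, bond orders sum to 3 (valence 4) → 1 H
  atom 3: C, bond orders sum to 2 (valence 4) → 2 H
  atom 4: F (halogen, monovalent) → 0 H
  atom 5: C, bond orders sum to 4 (valence 4) → 0 H
  atom 6: O, bond orders sum to 2 (valence 2) → 0 H
  atom 7: C, bond orders sum to 3 (valence 4) → 1 H
  atom 8: C, bond orders sum to 3 (valence 4) → 1 H
  atom 9: C, bond orders sum to 2 (valence 4) → 2 H
  atom 10: I (halogen, monovalent) → 0 H
Totals → C:6, H:8, F:1, I:1, O:2.

C6H8FIO2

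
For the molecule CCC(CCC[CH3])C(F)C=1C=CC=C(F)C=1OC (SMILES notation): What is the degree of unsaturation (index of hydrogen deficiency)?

Molecular formula: C15H22F2O.
DoU = (2C + 2 + N − H − X) / 2, where X is the halogen count and O/S are ignored.
    = (2·15 + 2 + 0 − 22 − 2) / 2 = 8 / 2 = 4.

4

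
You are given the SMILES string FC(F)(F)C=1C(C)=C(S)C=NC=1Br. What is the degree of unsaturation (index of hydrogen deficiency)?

4

Degree of unsaturation = (number of rings) + (number of π bonds).
Ring closures in the SMILES: 1.
π bonds: 3 double bonds (each 1 DoU) → 3 DoU from unsaturation.
Total DoU = 1 + 3 = 4.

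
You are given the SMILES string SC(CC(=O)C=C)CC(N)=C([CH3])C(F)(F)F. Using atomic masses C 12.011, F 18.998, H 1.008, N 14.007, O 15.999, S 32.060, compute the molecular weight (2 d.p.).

253.28 g/mol

First, the molecular formula is C10H14F3NOS (counting implicit H from valence).
  C: 10 × 12.011 = 120.110
  F: 3 × 18.998 = 56.994
  H: 14 × 1.008 = 14.112
  N: 1 × 14.007 = 14.007
  O: 1 × 15.999 = 15.999
  S: 1 × 32.060 = 32.060
Sum: 10×12.011 + 3×18.998 + 14×1.008 + 1×14.007 + 1×15.999 + 1×32.060 = 253.282 → 253.28 g/mol.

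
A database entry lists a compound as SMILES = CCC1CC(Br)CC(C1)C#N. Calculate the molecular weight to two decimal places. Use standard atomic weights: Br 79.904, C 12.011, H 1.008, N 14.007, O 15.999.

First, the molecular formula is C9H14BrN (counting implicit H from valence).
  Br: 1 × 79.904 = 79.904
  C: 9 × 12.011 = 108.099
  H: 14 × 1.008 = 14.112
  N: 1 × 14.007 = 14.007
Sum: 1×79.904 + 9×12.011 + 14×1.008 + 1×14.007 = 216.122 → 216.12 g/mol.

216.12 g/mol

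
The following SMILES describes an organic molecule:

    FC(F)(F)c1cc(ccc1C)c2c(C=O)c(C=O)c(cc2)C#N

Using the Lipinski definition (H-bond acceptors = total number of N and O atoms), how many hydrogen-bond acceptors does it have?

N atoms: 1; O atoms: 2.
Lipinski HBA = 1 + 2 = 3.

3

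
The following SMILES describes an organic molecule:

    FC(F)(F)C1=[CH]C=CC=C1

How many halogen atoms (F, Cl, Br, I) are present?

Halogen atoms appear at heavy-atom positions 1, 3, 4 (3×F).
Halogen count: 3.

3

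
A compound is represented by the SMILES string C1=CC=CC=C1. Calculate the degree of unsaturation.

Molecular formula: C6H6.
DoU = (2C + 2 + N − H − X) / 2, where X is the halogen count and O/S are ignored.
    = (2·6 + 2 + 0 − 6 − 0) / 2 = 8 / 2 = 4.

4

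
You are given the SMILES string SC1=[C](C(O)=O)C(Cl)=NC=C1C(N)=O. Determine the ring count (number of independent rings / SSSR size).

In SMILES, each pair of matching ring-closure digits denotes one ring-closing bond; the number of such bonds equals the number of independent rings.
Ring-closure bonds here: 1.

1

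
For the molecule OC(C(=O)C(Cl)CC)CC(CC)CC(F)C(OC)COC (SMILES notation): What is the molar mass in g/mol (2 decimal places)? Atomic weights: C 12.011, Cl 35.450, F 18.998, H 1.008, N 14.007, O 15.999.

326.83 g/mol

First, the molecular formula is C15H28ClFO4 (counting implicit H from valence).
  C: 15 × 12.011 = 180.165
  Cl: 1 × 35.450 = 35.450
  F: 1 × 18.998 = 18.998
  H: 28 × 1.008 = 28.224
  O: 4 × 15.999 = 63.996
Sum: 15×12.011 + 1×35.450 + 1×18.998 + 28×1.008 + 4×15.999 = 326.833 → 326.83 g/mol.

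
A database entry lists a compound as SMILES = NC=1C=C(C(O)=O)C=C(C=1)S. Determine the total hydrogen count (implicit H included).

Walk through each heavy atom and fill implicit hydrogens from standard valence (C 4, N 3, O 2, S 2, halogen 1):
  atom 1: N, bond orders sum to 1 (valence 3) → 2 H
  atom 2: C, bond orders sum to 4 (valence 4) → 0 H
  atom 3: C, bond orders sum to 3 (valence 4) → 1 H
  atom 4: C, bond orders sum to 4 (valence 4) → 0 H
  atom 5: C, bond orders sum to 4 (valence 4) → 0 H
  atom 6: O, bond orders sum to 1 (valence 2) → 1 H
  atom 7: O, bond orders sum to 2 (valence 2) → 0 H
  atom 8: C, bond orders sum to 3 (valence 4) → 1 H
  atom 9: C, bond orders sum to 4 (valence 4) → 0 H
  atom 10: C, bond orders sum to 3 (valence 4) → 1 H
  atom 11: S, bond orders sum to 1 (valence 2) → 1 H
Total hydrogens: 7.

7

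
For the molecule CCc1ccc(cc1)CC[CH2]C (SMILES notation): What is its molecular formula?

C12H18

Walk through each heavy atom and fill implicit hydrogens from standard valence (C 4, N 3, O 2, S 2, halogen 1); for lowercase aromatic atoms, an aromatic c carries 1 H when it has two neighbours and 0 H with three, and aromatic n carries 0 H:
  atom 1: C, bond orders sum to 1 (valence 4) → 3 H
  atom 2: C, bond orders sum to 2 (valence 4) → 2 H
  atom 3: aromatic c, 3 neighbours → 0 H
  atom 4: aromatic c, 2 neighbours → 1 H
  atom 5: aromatic c, 2 neighbours → 1 H
  atom 6: aromatic c, 3 neighbours → 0 H
  atom 7: aromatic c, 2 neighbours → 1 H
  atom 8: aromatic c, 2 neighbours → 1 H
  atom 9: C, bond orders sum to 2 (valence 4) → 2 H
  atom 10: C, bond orders sum to 2 (valence 4) → 2 H
  atom 11: C with explicit H count 2
  atom 12: C, bond orders sum to 1 (valence 4) → 3 H
Totals → C:12, H:18.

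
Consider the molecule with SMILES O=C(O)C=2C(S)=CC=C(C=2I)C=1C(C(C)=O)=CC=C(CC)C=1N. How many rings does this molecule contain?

In SMILES, each pair of matching ring-closure digits denotes one ring-closing bond; the number of such bonds equals the number of independent rings.
Ring-closure bonds here: 2.

2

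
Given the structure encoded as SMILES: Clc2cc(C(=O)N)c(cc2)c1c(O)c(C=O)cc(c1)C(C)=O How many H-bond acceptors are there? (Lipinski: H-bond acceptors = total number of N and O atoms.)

5

N atoms: 1; O atoms: 4.
Lipinski HBA = 1 + 4 = 5.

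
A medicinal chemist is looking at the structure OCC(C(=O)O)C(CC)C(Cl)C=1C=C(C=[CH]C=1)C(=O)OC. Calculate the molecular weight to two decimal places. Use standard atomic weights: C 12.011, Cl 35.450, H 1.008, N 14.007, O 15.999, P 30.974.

First, the molecular formula is C15H19ClO5 (counting implicit H from valence).
  C: 15 × 12.011 = 180.165
  Cl: 1 × 35.450 = 35.450
  H: 19 × 1.008 = 19.152
  O: 5 × 15.999 = 79.995
Sum: 15×12.011 + 1×35.450 + 19×1.008 + 5×15.999 = 314.762 → 314.76 g/mol.

314.76 g/mol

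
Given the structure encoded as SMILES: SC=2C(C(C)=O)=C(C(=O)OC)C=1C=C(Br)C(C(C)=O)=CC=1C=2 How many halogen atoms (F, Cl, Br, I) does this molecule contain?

Halogen atoms appear at heavy-atom position 15 (1×Br).
Other groups present: 1 ester, 2 ketone, 1 thiol.
Halogen count: 1.

1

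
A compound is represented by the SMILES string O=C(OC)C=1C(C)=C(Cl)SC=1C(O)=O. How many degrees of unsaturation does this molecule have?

5

Degree of unsaturation = (number of rings) + (number of π bonds).
Ring closures in the SMILES: 1.
π bonds: 4 double bonds (each 1 DoU) → 4 DoU from unsaturation.
Total DoU = 1 + 4 = 5.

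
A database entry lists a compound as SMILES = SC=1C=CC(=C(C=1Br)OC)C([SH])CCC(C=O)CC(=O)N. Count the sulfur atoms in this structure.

2

Scan the SMILES for S atoms (remember two-letter symbols like Cl and Br are single atoms).
Sulfur count: 2.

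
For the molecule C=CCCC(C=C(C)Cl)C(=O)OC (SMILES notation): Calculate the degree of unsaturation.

Molecular formula: C10H15ClO2.
DoU = (2C + 2 + N − H − X) / 2, where X is the halogen count and O/S are ignored.
    = (2·10 + 2 + 0 − 15 − 1) / 2 = 6 / 2 = 3.

3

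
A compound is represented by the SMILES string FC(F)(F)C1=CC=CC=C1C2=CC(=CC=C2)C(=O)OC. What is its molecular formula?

Walk through each heavy atom and fill implicit hydrogens from standard valence (C 4, N 3, O 2, S 2, halogen 1):
  atom 1: F (halogen, monovalent) → 0 H
  atom 2: C, bond orders sum to 4 (valence 4) → 0 H
  atom 3: F (halogen, monovalent) → 0 H
  atom 4: F (halogen, monovalent) → 0 H
  atom 5: C, bond orders sum to 4 (valence 4) → 0 H
  atom 6: C, bond orders sum to 3 (valence 4) → 1 H
  atom 7: C, bond orders sum to 3 (valence 4) → 1 H
  atom 8: C, bond orders sum to 3 (valence 4) → 1 H
  atom 9: C, bond orders sum to 3 (valence 4) → 1 H
  atom 10: C, bond orders sum to 4 (valence 4) → 0 H
  atom 11: C, bond orders sum to 4 (valence 4) → 0 H
  atom 12: C, bond orders sum to 3 (valence 4) → 1 H
  atom 13: C, bond orders sum to 4 (valence 4) → 0 H
  atom 14: C, bond orders sum to 3 (valence 4) → 1 H
  atom 15: C, bond orders sum to 3 (valence 4) → 1 H
  atom 16: C, bond orders sum to 3 (valence 4) → 1 H
  atom 17: C, bond orders sum to 4 (valence 4) → 0 H
  atom 18: O, bond orders sum to 2 (valence 2) → 0 H
  atom 19: O, bond orders sum to 2 (valence 2) → 0 H
  atom 20: C, bond orders sum to 1 (valence 4) → 3 H
Totals → C:15, H:11, F:3, O:2.
In Hill order: C15H11F3O2.

C15H11F3O2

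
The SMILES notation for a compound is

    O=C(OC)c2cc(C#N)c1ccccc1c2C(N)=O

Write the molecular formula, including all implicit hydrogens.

Walk through each heavy atom and fill implicit hydrogens from standard valence (C 4, N 3, O 2, S 2, halogen 1); for lowercase aromatic atoms, an aromatic c carries 1 H when it has two neighbours and 0 H with three, and aromatic n carries 0 H:
  atom 1: O, bond orders sum to 2 (valence 2) → 0 H
  atom 2: C, bond orders sum to 4 (valence 4) → 0 H
  atom 3: O, bond orders sum to 2 (valence 2) → 0 H
  atom 4: C, bond orders sum to 1 (valence 4) → 3 H
  atom 5: aromatic c, 3 neighbours → 0 H
  atom 6: aromatic c, 2 neighbours → 1 H
  atom 7: aromatic c, 3 neighbours → 0 H
  atom 8: C, bond orders sum to 4 (valence 4) → 0 H
  atom 9: N, bond orders sum to 3 (valence 3) → 0 H
  atom 10: aromatic c, 3 neighbours → 0 H
  atom 11: aromatic c, 2 neighbours → 1 H
  atom 12: aromatic c, 2 neighbours → 1 H
  atom 13: aromatic c, 2 neighbours → 1 H
  atom 14: aromatic c, 2 neighbours → 1 H
  atom 15: aromatic c, 3 neighbours → 0 H
  atom 16: aromatic c, 3 neighbours → 0 H
  atom 17: C, bond orders sum to 4 (valence 4) → 0 H
  atom 18: N, bond orders sum to 1 (valence 3) → 2 H
  atom 19: O, bond orders sum to 2 (valence 2) → 0 H
Totals → C:14, H:10, N:2, O:3.
In Hill order: C14H10N2O3.

C14H10N2O3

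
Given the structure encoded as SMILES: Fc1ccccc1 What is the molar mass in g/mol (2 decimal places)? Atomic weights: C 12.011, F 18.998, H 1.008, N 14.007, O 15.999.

First, the molecular formula is C6H5F (counting implicit H from valence).
  C: 6 × 12.011 = 72.066
  F: 1 × 18.998 = 18.998
  H: 5 × 1.008 = 5.040
Sum: 6×12.011 + 1×18.998 + 5×1.008 = 96.104 → 96.10 g/mol.

96.10 g/mol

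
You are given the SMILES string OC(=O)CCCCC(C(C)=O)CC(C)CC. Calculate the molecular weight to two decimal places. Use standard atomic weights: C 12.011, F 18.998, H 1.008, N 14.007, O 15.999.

First, the molecular formula is C13H24O3 (counting implicit H from valence).
  C: 13 × 12.011 = 156.143
  H: 24 × 1.008 = 24.192
  O: 3 × 15.999 = 47.997
Sum: 13×12.011 + 24×1.008 + 3×15.999 = 228.332 → 228.33 g/mol.

228.33 g/mol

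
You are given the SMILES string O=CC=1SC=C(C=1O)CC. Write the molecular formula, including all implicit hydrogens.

C7H8O2S

Walk through each heavy atom and fill implicit hydrogens from standard valence (C 4, N 3, O 2, S 2, halogen 1):
  atom 1: O, bond orders sum to 2 (valence 2) → 0 H
  atom 2: C, bond orders sum to 3 (valence 4) → 1 H
  atom 3: C, bond orders sum to 4 (valence 4) → 0 H
  atom 4: S, bond orders sum to 2 (valence 2) → 0 H
  atom 5: C, bond orders sum to 3 (valence 4) → 1 H
  atom 6: C, bond orders sum to 4 (valence 4) → 0 H
  atom 7: C, bond orders sum to 4 (valence 4) → 0 H
  atom 8: O, bond orders sum to 1 (valence 2) → 1 H
  atom 9: C, bond orders sum to 2 (valence 4) → 2 H
  atom 10: C, bond orders sum to 1 (valence 4) → 3 H
Totals → C:7, H:8, O:2, S:1.
In Hill order: C7H8O2S.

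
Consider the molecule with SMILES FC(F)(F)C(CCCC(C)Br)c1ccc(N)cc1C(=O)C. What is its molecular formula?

C15H19BrF3NO

Walk through each heavy atom and fill implicit hydrogens from standard valence (C 4, N 3, O 2, S 2, halogen 1); for lowercase aromatic atoms, an aromatic c carries 1 H when it has two neighbours and 0 H with three, and aromatic n carries 0 H:
  atom 1: F (halogen, monovalent) → 0 H
  atom 2: C, bond orders sum to 4 (valence 4) → 0 H
  atom 3: F (halogen, monovalent) → 0 H
  atom 4: F (halogen, monovalent) → 0 H
  atom 5: C, bond orders sum to 3 (valence 4) → 1 H
  atom 6: C, bond orders sum to 2 (valence 4) → 2 H
  atom 7: C, bond orders sum to 2 (valence 4) → 2 H
  atom 8: C, bond orders sum to 2 (valence 4) → 2 H
  atom 9: C, bond orders sum to 3 (valence 4) → 1 H
  atom 10: C, bond orders sum to 1 (valence 4) → 3 H
  atom 11: Br (halogen, monovalent) → 0 H
  atom 12: aromatic c, 3 neighbours → 0 H
  atom 13: aromatic c, 2 neighbours → 1 H
  atom 14: aromatic c, 2 neighbours → 1 H
  atom 15: aromatic c, 3 neighbours → 0 H
  atom 16: N, bond orders sum to 1 (valence 3) → 2 H
  atom 17: aromatic c, 2 neighbours → 1 H
  atom 18: aromatic c, 3 neighbours → 0 H
  atom 19: C, bond orders sum to 4 (valence 4) → 0 H
  atom 20: O, bond orders sum to 2 (valence 2) → 0 H
  atom 21: C, bond orders sum to 1 (valence 4) → 3 H
Totals → C:15, H:19, Br:1, F:3, N:1, O:1.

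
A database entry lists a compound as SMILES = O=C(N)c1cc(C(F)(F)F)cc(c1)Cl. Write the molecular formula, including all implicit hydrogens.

C8H5ClF3NO

Walk through each heavy atom and fill implicit hydrogens from standard valence (C 4, N 3, O 2, S 2, halogen 1); for lowercase aromatic atoms, an aromatic c carries 1 H when it has two neighbours and 0 H with three, and aromatic n carries 0 H:
  atom 1: O, bond orders sum to 2 (valence 2) → 0 H
  atom 2: C, bond orders sum to 4 (valence 4) → 0 H
  atom 3: N, bond orders sum to 1 (valence 3) → 2 H
  atom 4: aromatic c, 3 neighbours → 0 H
  atom 5: aromatic c, 2 neighbours → 1 H
  atom 6: aromatic c, 3 neighbours → 0 H
  atom 7: C, bond orders sum to 4 (valence 4) → 0 H
  atom 8: F (halogen, monovalent) → 0 H
  atom 9: F (halogen, monovalent) → 0 H
  atom 10: F (halogen, monovalent) → 0 H
  atom 11: aromatic c, 2 neighbours → 1 H
  atom 12: aromatic c, 3 neighbours → 0 H
  atom 13: aromatic c, 2 neighbours → 1 H
  atom 14: Cl (halogen, monovalent) → 0 H
Totals → C:8, H:5, Cl:1, F:3, N:1, O:1.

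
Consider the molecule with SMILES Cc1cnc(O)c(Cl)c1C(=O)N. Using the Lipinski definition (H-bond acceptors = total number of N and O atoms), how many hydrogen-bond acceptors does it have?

N atoms: 2; O atoms: 2.
Lipinski HBA = 2 + 2 = 4.

4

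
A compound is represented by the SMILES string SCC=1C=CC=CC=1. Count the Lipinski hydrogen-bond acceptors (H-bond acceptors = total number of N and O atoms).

0

N atoms: 0; O atoms: 0.
Lipinski HBA = 0 + 0 = 0.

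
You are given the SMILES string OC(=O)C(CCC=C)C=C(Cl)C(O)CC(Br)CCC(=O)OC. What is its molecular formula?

Walk through each heavy atom and fill implicit hydrogens from standard valence (C 4, N 3, O 2, S 2, halogen 1):
  atom 1: O, bond orders sum to 1 (valence 2) → 1 H
  atom 2: C, bond orders sum to 4 (valence 4) → 0 H
  atom 3: O, bond orders sum to 2 (valence 2) → 0 H
  atom 4: C, bond orders sum to 3 (valence 4) → 1 H
  atom 5: C, bond orders sum to 2 (valence 4) → 2 H
  atom 6: C, bond orders sum to 2 (valence 4) → 2 H
  atom 7: C, bond orders sum to 3 (valence 4) → 1 H
  atom 8: C, bond orders sum to 2 (valence 4) → 2 H
  atom 9: C, bond orders sum to 3 (valence 4) → 1 H
  atom 10: C, bond orders sum to 4 (valence 4) → 0 H
  atom 11: Cl (halogen, monovalent) → 0 H
  atom 12: C, bond orders sum to 3 (valence 4) → 1 H
  atom 13: O, bond orders sum to 1 (valence 2) → 1 H
  atom 14: C, bond orders sum to 2 (valence 4) → 2 H
  atom 15: C, bond orders sum to 3 (valence 4) → 1 H
  atom 16: Br (halogen, monovalent) → 0 H
  atom 17: C, bond orders sum to 2 (valence 4) → 2 H
  atom 18: C, bond orders sum to 2 (valence 4) → 2 H
  atom 19: C, bond orders sum to 4 (valence 4) → 0 H
  atom 20: O, bond orders sum to 2 (valence 2) → 0 H
  atom 21: O, bond orders sum to 2 (valence 2) → 0 H
  atom 22: C, bond orders sum to 1 (valence 4) → 3 H
Totals → C:15, H:22, Br:1, Cl:1, O:5.
In Hill order: C15H22BrClO5.

C15H22BrClO5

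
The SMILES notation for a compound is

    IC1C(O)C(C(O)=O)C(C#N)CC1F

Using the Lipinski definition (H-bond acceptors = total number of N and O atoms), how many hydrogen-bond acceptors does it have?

4

N atoms: 1; O atoms: 3.
Lipinski HBA = 1 + 3 = 4.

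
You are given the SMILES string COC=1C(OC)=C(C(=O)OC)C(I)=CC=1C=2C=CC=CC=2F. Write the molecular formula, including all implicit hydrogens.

Walk through each heavy atom and fill implicit hydrogens from standard valence (C 4, N 3, O 2, S 2, halogen 1):
  atom 1: C, bond orders sum to 1 (valence 4) → 3 H
  atom 2: O, bond orders sum to 2 (valence 2) → 0 H
  atom 3: C, bond orders sum to 4 (valence 4) → 0 H
  atom 4: C, bond orders sum to 4 (valence 4) → 0 H
  atom 5: O, bond orders sum to 2 (valence 2) → 0 H
  atom 6: C, bond orders sum to 1 (valence 4) → 3 H
  atom 7: C, bond orders sum to 4 (valence 4) → 0 H
  atom 8: C, bond orders sum to 4 (valence 4) → 0 H
  atom 9: O, bond orders sum to 2 (valence 2) → 0 H
  atom 10: O, bond orders sum to 2 (valence 2) → 0 H
  atom 11: C, bond orders sum to 1 (valence 4) → 3 H
  atom 12: C, bond orders sum to 4 (valence 4) → 0 H
  atom 13: I (halogen, monovalent) → 0 H
  atom 14: C, bond orders sum to 3 (valence 4) → 1 H
  atom 15: C, bond orders sum to 4 (valence 4) → 0 H
  atom 16: C, bond orders sum to 4 (valence 4) → 0 H
  atom 17: C, bond orders sum to 3 (valence 4) → 1 H
  atom 18: C, bond orders sum to 3 (valence 4) → 1 H
  atom 19: C, bond orders sum to 3 (valence 4) → 1 H
  atom 20: C, bond orders sum to 3 (valence 4) → 1 H
  atom 21: C, bond orders sum to 4 (valence 4) → 0 H
  atom 22: F (halogen, monovalent) → 0 H
Totals → C:16, H:14, F:1, I:1, O:4.

C16H14FIO4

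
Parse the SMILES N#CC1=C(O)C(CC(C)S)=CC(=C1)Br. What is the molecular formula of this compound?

Walk through each heavy atom and fill implicit hydrogens from standard valence (C 4, N 3, O 2, S 2, halogen 1):
  atom 1: N, bond orders sum to 3 (valence 3) → 0 H
  atom 2: C, bond orders sum to 4 (valence 4) → 0 H
  atom 3: C, bond orders sum to 4 (valence 4) → 0 H
  atom 4: C, bond orders sum to 4 (valence 4) → 0 H
  atom 5: O, bond orders sum to 1 (valence 2) → 1 H
  atom 6: C, bond orders sum to 4 (valence 4) → 0 H
  atom 7: C, bond orders sum to 2 (valence 4) → 2 H
  atom 8: C, bond orders sum to 3 (valence 4) → 1 H
  atom 9: C, bond orders sum to 1 (valence 4) → 3 H
  atom 10: S, bond orders sum to 1 (valence 2) → 1 H
  atom 11: C, bond orders sum to 3 (valence 4) → 1 H
  atom 12: C, bond orders sum to 4 (valence 4) → 0 H
  atom 13: C, bond orders sum to 3 (valence 4) → 1 H
  atom 14: Br (halogen, monovalent) → 0 H
Totals → C:10, H:10, Br:1, N:1, O:1, S:1.

C10H10BrNOS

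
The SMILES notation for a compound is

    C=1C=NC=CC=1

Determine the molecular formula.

C5H5N

Walk through each heavy atom and fill implicit hydrogens from standard valence (C 4, N 3, O 2, S 2, halogen 1):
  atom 1: C, bond orders sum to 3 (valence 4) → 1 H
  atom 2: C, bond orders sum to 3 (valence 4) → 1 H
  atom 3: N, bond orders sum to 3 (valence 3) → 0 H
  atom 4: C, bond orders sum to 3 (valence 4) → 1 H
  atom 5: C, bond orders sum to 3 (valence 4) → 1 H
  atom 6: C, bond orders sum to 3 (valence 4) → 1 H
Totals → C:5, H:5, N:1.
In Hill order: C5H5N.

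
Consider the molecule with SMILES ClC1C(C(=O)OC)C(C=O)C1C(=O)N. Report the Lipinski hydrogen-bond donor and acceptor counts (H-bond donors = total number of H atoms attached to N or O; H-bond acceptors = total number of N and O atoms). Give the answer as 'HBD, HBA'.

2, 5

Donors: find every N or O and count the H atoms it carries.
  atom 5 (O): bond orders sum to 2 → 0 H
  atom 6 (O): bond orders sum to 2 → 0 H
  atom 10 (O): bond orders sum to 2 → 0 H
  atom 13 (O): bond orders sum to 2 → 0 H
  atom 14 (N): bond orders sum to 1 → 2 H
Lipinski HBD = 2.
Acceptors: N atoms = 1, O atoms = 4 → HBA = 5.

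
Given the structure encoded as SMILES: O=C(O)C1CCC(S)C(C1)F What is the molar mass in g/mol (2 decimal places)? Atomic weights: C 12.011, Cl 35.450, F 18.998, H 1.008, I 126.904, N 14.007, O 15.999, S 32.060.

First, the molecular formula is C7H11FO2S (counting implicit H from valence).
  C: 7 × 12.011 = 84.077
  F: 1 × 18.998 = 18.998
  H: 11 × 1.008 = 11.088
  O: 2 × 15.999 = 31.998
  S: 1 × 32.060 = 32.060
Sum: 7×12.011 + 1×18.998 + 11×1.008 + 2×15.999 + 1×32.060 = 178.221 → 178.22 g/mol.

178.22 g/mol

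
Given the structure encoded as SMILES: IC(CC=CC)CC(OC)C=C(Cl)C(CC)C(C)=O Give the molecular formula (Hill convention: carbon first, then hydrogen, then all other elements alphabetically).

C15H24ClIO2

Walk through each heavy atom and fill implicit hydrogens from standard valence (C 4, N 3, O 2, S 2, halogen 1):
  atom 1: I (halogen, monovalent) → 0 H
  atom 2: C, bond orders sum to 3 (valence 4) → 1 H
  atom 3: C, bond orders sum to 2 (valence 4) → 2 H
  atom 4: C, bond orders sum to 3 (valence 4) → 1 H
  atom 5: C, bond orders sum to 3 (valence 4) → 1 H
  atom 6: C, bond orders sum to 1 (valence 4) → 3 H
  atom 7: C, bond orders sum to 2 (valence 4) → 2 H
  atom 8: C, bond orders sum to 3 (valence 4) → 1 H
  atom 9: O, bond orders sum to 2 (valence 2) → 0 H
  atom 10: C, bond orders sum to 1 (valence 4) → 3 H
  atom 11: C, bond orders sum to 3 (valence 4) → 1 H
  atom 12: C, bond orders sum to 4 (valence 4) → 0 H
  atom 13: Cl (halogen, monovalent) → 0 H
  atom 14: C, bond orders sum to 3 (valence 4) → 1 H
  atom 15: C, bond orders sum to 2 (valence 4) → 2 H
  atom 16: C, bond orders sum to 1 (valence 4) → 3 H
  atom 17: C, bond orders sum to 4 (valence 4) → 0 H
  atom 18: C, bond orders sum to 1 (valence 4) → 3 H
  atom 19: O, bond orders sum to 2 (valence 2) → 0 H
Totals → C:15, H:24, Cl:1, I:1, O:2.
In Hill order: C15H24ClIO2.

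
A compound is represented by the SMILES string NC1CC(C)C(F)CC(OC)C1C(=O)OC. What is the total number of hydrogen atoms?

Walk through each heavy atom and fill implicit hydrogens from standard valence (C 4, N 3, O 2, S 2, halogen 1):
  atom 1: N, bond orders sum to 1 (valence 3) → 2 H
  atom 2: C, bond orders sum to 3 (valence 4) → 1 H
  atom 3: C, bond orders sum to 2 (valence 4) → 2 H
  atom 4: C, bond orders sum to 3 (valence 4) → 1 H
  atom 5: C, bond orders sum to 1 (valence 4) → 3 H
  atom 6: C, bond orders sum to 3 (valence 4) → 1 H
  atom 7: F (halogen, monovalent) → 0 H
  atom 8: C, bond orders sum to 2 (valence 4) → 2 H
  atom 9: C, bond orders sum to 3 (valence 4) → 1 H
  atom 10: O, bond orders sum to 2 (valence 2) → 0 H
  atom 11: C, bond orders sum to 1 (valence 4) → 3 H
  atom 12: C, bond orders sum to 3 (valence 4) → 1 H
  atom 13: C, bond orders sum to 4 (valence 4) → 0 H
  atom 14: O, bond orders sum to 2 (valence 2) → 0 H
  atom 15: O, bond orders sum to 2 (valence 2) → 0 H
  atom 16: C, bond orders sum to 1 (valence 4) → 3 H
Total hydrogens: 20.

20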